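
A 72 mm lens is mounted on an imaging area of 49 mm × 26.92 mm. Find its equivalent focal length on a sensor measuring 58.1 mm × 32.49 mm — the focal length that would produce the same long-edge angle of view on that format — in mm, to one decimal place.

85.4 mm

Equal angle of view means equal width/f ratio, so f₂ = f₁ · (width₂/width₁) = 72 × 58.1/49.
f₂ = 72 × 1.18571 ≈ 85.371 mm.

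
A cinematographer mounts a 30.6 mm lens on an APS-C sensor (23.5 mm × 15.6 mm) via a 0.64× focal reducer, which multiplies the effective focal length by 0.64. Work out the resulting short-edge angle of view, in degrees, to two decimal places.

Effective focal length f = 30.6 × 0.64 = 19.584 mm.
α = 2·arctan(15.6 / (2 × 19.584)) = 2·arctan(0.39828) ≈ 43.4332°.

43.43°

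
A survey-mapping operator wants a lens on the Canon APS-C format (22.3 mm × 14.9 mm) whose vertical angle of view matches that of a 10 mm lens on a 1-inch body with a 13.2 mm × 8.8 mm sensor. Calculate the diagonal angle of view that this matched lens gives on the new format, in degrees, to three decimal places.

76.758°

Equal vertical AOV ⇒ f₂ = f₁ · 14.9/8.8 = 10 × 1.69318 ≈ 16.9318 mm.
Sensor diagonal = √(22.3² + 14.9²) = √719.3000 ≈ 26.8198 mm.
Diagonal AOV on the new format = 2·arctan(26.8198 / (2 × 16.9318)) = 2·arctan(0.79199) ≈ 76.7580°.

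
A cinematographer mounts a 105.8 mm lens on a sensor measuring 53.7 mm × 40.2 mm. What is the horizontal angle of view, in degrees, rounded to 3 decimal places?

28.480°

Angle of view α = 2·arctan(w/2f) with w = 53.7 mm and f = 105.8 mm.
w/2f = 0.25378; arctan(0.25378) ≈ 14.2399°, so α ≈ 28.4799°.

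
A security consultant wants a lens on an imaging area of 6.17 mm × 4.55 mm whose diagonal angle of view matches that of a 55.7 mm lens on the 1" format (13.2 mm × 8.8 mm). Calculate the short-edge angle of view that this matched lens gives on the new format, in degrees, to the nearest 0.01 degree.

9.66°

Sensor diagonal = √(13.2² + 8.8²) = √251.6800 ≈ 15.8644 mm.
Sensor diagonal = √(6.17² + 4.55²) = √58.7714 ≈ 7.6663 mm.
Equal diagonal AOV ⇒ f₂ = f₁ · 7.6663/15.8644 = 55.7 × 0.48324 ≈ 26.9162 mm.
Short-edge AOV on the new format = 2·arctan(4.55 / (2 × 26.9162)) = 2·arctan(0.08452) ≈ 9.6625°.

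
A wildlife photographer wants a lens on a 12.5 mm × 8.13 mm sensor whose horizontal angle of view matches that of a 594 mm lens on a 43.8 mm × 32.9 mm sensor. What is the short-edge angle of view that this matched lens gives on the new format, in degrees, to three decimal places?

2.747°

Equal horizontal AOV ⇒ f₂ = f₁ · 12.5/43.8 = 594 × 0.28539 ≈ 169.5205 mm.
Short-edge AOV on the new format = 2·arctan(8.13 / (2 × 169.5205)) = 2·arctan(0.02398) ≈ 2.7473°.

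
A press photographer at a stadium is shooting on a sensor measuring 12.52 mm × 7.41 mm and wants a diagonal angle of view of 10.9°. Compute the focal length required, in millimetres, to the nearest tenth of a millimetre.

76.2 mm

Sensor diagonal = √(12.52² + 7.41²) = √211.6585 ≈ 14.5485 mm.
From α = 2·arctan(d/2f) we get f = d / (2·tan(α/2)).
With d = 14.5485 mm and α/2 = 5.45°, tan(α/2) ≈ 0.09541, so f ≈ 14.5485 / 0.19082 ≈ 76.2433 mm.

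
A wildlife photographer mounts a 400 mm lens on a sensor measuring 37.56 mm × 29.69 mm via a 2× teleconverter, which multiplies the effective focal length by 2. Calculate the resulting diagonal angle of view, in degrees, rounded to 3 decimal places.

3.428°

Effective focal length f = 400 × 2 = 800 mm.
Sensor diagonal = √(37.56² + 29.69²) = √2292.2497 ≈ 47.8774 mm.
α = 2·arctan(47.877 / (2 × 800)) = 2·arctan(0.02992) ≈ 3.4279°.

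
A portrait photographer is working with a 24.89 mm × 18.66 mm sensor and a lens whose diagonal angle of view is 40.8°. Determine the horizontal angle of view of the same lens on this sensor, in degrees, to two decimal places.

Sensor diagonal = √(24.89² + 18.66²) = √967.7077 ≈ 31.1080 mm.
From the diagonal AOV: f = 31.1080 / (2·tan(20.4°)) = 31.1080 / 0.74379 ≈ 41.8234 mm.
Horizontal AOV = 2·arctan(24.89 / (2 × 41.8234)) = 2·arctan(0.29756) ≈ 33.1418°.

33.14°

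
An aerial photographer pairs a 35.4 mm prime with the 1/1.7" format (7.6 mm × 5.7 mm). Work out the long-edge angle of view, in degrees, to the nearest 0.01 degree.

12.25°

Angle of view α = 2·arctan(w/2f) with w = 7.6 mm and f = 35.4 mm.
w/2f = 0.10734; arctan(0.10734) ≈ 6.1269°, so α ≈ 12.2539°.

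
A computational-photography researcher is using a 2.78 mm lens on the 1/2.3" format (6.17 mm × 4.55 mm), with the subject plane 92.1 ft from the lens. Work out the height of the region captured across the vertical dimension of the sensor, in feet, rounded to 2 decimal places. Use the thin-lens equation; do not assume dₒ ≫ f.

dₒ: 92.1 ft × 304.8 mm/ft = 28072.08 mm.
Similar triangles through the lens centre give W/dₒ = h/dᵢ; with 1/f = 1/dₒ + 1/dᵢ this gives W = h·(dₒ − f)/f.
W = 4.55 mm × (28072.1 − 2.78) / 2.78 = 4.55 × 10096.8702 ≈ 45940.759 mm = 45940.759/304.8 ft = 150.724 ft.

150.72 ft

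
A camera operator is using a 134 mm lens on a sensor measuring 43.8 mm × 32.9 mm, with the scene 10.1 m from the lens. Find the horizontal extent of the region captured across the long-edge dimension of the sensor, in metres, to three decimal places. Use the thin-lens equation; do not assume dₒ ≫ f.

3.258 m

dₒ: 10.1 m = 10100 mm.
Similar triangles through the lens centre give W/dₒ = w/dᵢ; with 1/f = 1/dₒ + 1/dᵢ this gives W = w·(dₒ − f)/f.
W = 43.8 mm × (10100 − 134) / 134 = 43.8 × 74.3731 ≈ 3257.543 mm = 3.25754 m.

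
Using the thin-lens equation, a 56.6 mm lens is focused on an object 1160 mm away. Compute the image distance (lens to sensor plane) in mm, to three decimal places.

1/dᵢ = 1/f − 1/dₒ = 1/56.6 − 1/1160 = 0.0168058 mm⁻¹.
dᵢ = 1/0.0168058 ≈ 59.5034 mm.

59.503 mm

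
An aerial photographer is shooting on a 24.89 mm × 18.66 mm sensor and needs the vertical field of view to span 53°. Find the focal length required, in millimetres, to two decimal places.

From α = 2·arctan(h/2f) we get f = h / (2·tan(α/2)).
With h = 18.66 mm and α/2 = 26.5°, tan(α/2) ≈ 0.49858, so f ≈ 18.66 / 0.99716 ≈ 18.7131 mm.

18.71 mm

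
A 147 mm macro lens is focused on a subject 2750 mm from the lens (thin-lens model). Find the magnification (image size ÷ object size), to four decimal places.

Thin lens: 1/f = 1/dₒ + 1/dᵢ → 1/dᵢ = 1/147 − 1/2750 = 0.0064391 mm⁻¹, so dᵢ ≈ 155.3016 mm.
Magnification m = dᵢ/dₒ = 155.3016/2750 ≈ 0.05647.

0.0565×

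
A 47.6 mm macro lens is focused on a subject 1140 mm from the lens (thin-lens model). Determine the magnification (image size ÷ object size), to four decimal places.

0.0436×

Thin lens: 1/f = 1/dₒ + 1/dᵢ → 1/dᵢ = 1/47.6 − 1/1140 = 0.0201312 mm⁻¹, so dᵢ ≈ 49.6741 mm.
Magnification m = dᵢ/dₒ = 49.6741/1140 ≈ 0.04357.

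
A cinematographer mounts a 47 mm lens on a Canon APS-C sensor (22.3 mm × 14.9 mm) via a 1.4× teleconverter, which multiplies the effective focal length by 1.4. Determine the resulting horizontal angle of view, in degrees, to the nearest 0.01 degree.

Effective focal length f = 47 × 1.4 = 65.8 mm.
α = 2·arctan(22.3 / (2 × 65.8)) = 2·arctan(0.16945) ≈ 19.2352°.

19.24°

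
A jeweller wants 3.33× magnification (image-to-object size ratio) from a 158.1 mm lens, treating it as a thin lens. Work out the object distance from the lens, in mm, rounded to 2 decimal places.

With m = dᵢ/dₒ and 1/f = 1/dₒ + 1/dᵢ, substituting dᵢ = m·dₒ gives 1/f = (1 + 1/m)/dₒ, hence dₒ = f·(1 + 1/m).
dₒ = 158.1 × (1 + 1/3.33) = 158.1 × 1.30030 ≈ 205.577 mm.

205.58 mm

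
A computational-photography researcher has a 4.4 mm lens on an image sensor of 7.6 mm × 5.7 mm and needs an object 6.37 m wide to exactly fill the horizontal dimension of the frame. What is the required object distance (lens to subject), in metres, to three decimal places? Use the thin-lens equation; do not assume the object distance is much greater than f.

W: 6.37 m = 6370 mm.
Magnification m = w/W = dᵢ/dₒ; combined with 1/f = 1/dₒ + 1/dᵢ this gives dₒ = f·(1 + W/w).
dₒ = 4.4 mm × (1 + 6370/7.6) = 4.4 × 839.1579 ≈ 3692.295 mm = 3.69229 m.

3.692 m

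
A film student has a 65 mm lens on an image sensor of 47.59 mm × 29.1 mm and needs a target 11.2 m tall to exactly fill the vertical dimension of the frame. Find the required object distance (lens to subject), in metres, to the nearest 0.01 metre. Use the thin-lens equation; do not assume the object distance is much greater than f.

W: 11.2 m = 11200 mm.
Magnification m = h/W = dᵢ/dₒ; combined with 1/f = 1/dₒ + 1/dᵢ this gives dₒ = f·(1 + W/h).
dₒ = 65 mm × (1 + 11200/29.1) = 65 × 385.8797 ≈ 25082.182 mm = 25.0822 m.

25.08 m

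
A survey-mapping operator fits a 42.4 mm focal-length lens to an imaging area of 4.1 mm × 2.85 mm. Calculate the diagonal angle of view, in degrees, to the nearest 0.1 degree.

6.7°

Sensor diagonal = √(4.1² + 2.85²) = √24.9325 ≈ 4.9932 mm.
Angle of view α = 2·arctan(d/2f) with d = 4.9932 mm and f = 42.4 mm.
d/2f = 0.05888; arctan(0.05888) ≈ 3.3698°, so α ≈ 6.7397°.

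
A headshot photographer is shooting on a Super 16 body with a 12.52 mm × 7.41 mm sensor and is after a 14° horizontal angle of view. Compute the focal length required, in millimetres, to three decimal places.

From α = 2·arctan(w/2f) we get f = w / (2·tan(α/2)).
With w = 12.52 mm and α/2 = 7°, tan(α/2) ≈ 0.12278, so f ≈ 12.52 / 0.24557 ≈ 50.9836 mm.

50.984 mm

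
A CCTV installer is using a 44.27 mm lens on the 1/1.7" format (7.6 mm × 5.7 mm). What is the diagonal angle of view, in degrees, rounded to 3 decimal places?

Sensor diagonal = √(7.6² + 5.7²) = √90.2500 ≈ 9.5000 mm.
Angle of view α = 2·arctan(d/2f) with d = 9.5000 mm and f = 44.27 mm.
d/2f = 0.10730; arctan(0.10730) ≈ 6.1242°, so α ≈ 12.2484°.

12.248°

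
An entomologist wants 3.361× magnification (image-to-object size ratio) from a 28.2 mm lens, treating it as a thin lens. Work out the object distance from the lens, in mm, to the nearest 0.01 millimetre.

With m = dᵢ/dₒ and 1/f = 1/dₒ + 1/dᵢ, substituting dᵢ = m·dₒ gives 1/f = (1 + 1/m)/dₒ, hence dₒ = f·(1 + 1/m).
dₒ = 28.2 × (1 + 1/3.361) = 28.2 × 1.29753 ≈ 36.590 mm.

36.59 mm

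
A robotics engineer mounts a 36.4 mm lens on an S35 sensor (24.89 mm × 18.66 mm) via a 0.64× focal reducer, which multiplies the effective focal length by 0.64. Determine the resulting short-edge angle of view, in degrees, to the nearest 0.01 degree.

Effective focal length f = 36.4 × 0.64 = 23.296 mm.
α = 2·arctan(18.66 / (2 × 23.296)) = 2·arctan(0.40050) ≈ 43.6520°.

43.65°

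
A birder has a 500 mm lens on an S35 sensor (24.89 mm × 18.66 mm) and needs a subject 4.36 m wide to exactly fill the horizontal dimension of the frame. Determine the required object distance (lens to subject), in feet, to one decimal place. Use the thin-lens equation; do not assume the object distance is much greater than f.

289.0 ft

W: 4.36 m = 4360 mm.
Magnification m = w/W = dᵢ/dₒ; combined with 1/f = 1/dₒ + 1/dᵢ this gives dₒ = f·(1 + W/w).
dₒ = 500 mm × (1 + 4360/24.89) = 500 × 176.1708 ≈ 88085.376 mm = 88085.376/304.8 ft = 288.994 ft.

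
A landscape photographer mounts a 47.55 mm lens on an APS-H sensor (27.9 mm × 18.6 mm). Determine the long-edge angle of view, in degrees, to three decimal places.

Angle of view α = 2·arctan(w/2f) with w = 27.9 mm and f = 47.55 mm.
w/2f = 0.29338; arctan(0.29338) ≈ 16.3504°, so α ≈ 32.7008°.

32.701°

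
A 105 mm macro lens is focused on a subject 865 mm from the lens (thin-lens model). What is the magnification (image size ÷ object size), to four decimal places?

Thin lens: 1/f = 1/dₒ + 1/dᵢ → 1/dᵢ = 1/105 − 1/865 = 0.0083677 mm⁻¹, so dᵢ ≈ 119.5066 mm.
Magnification m = dᵢ/dₒ = 119.5066/865 ≈ 0.13816.

0.1382×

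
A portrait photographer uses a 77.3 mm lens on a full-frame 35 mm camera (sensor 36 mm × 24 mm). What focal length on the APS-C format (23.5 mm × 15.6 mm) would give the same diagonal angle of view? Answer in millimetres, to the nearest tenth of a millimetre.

Sensor diagonal = √(36² + 24²) = √1872.0000 ≈ 43.2666 mm.
Sensor diagonal = √(23.5² + 15.6²) = √795.6100 ≈ 28.2066 mm.
Equal angle of view means equal diagonal/f ratio, so f₂ = f₁ · (diagonal₂/diagonal₁) = 77.3 × 28.2066/43.2666.
f₂ = 77.3 × 0.65192 ≈ 50.394 mm.

50.4 mm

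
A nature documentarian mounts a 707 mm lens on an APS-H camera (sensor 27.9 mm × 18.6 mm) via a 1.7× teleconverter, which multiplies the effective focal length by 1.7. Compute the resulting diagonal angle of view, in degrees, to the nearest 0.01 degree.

Effective focal length f = 707 × 1.7 = 1201.9 mm.
Sensor diagonal = √(27.9² + 18.6²) = √1124.3700 ≈ 33.5316 mm.
α = 2·arctan(33.532 / (2 × 1201.9)) = 2·arctan(0.01395) ≈ 1.5984°.

1.60°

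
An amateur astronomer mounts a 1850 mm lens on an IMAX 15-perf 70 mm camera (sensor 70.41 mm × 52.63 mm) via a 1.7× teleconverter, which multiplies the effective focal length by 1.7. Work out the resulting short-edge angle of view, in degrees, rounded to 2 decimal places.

0.96°

Effective focal length f = 1850 × 1.7 = 3145 mm.
α = 2·arctan(52.63 / (2 × 3145)) = 2·arctan(0.00837) ≈ 0.9588°.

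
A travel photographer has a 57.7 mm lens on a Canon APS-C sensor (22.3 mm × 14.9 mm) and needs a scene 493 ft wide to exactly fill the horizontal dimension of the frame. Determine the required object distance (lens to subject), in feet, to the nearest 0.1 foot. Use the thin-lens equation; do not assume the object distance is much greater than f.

W: 493 ft × 304.8 mm/ft = 150266.40 mm.
Magnification m = w/W = dᵢ/dₒ; combined with 1/f = 1/dₒ + 1/dᵢ this gives dₒ = f·(1 + W/w).
dₒ = 57.7 mm × (1 + 150266/22.3) = 57.7 × 6739.4034 ≈ 388863.575 mm = 388863.575/304.8 ft = 1275.8 ft.

1275.8 ft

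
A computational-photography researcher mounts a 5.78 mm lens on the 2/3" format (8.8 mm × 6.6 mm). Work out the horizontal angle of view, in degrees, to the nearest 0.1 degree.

74.6°

Angle of view α = 2·arctan(w/2f) with w = 8.8 mm and f = 5.78 mm.
w/2f = 0.76125; arctan(0.76125) ≈ 37.2800°, so α ≈ 74.5601°.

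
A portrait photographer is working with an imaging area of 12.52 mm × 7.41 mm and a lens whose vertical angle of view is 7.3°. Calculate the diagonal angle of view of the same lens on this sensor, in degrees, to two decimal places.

14.28°

From the vertical AOV: f = 7.41 / (2·tan(3.65°)) = 7.41 / 0.12758 ≈ 58.0804 mm.
Sensor diagonal = √(12.52² + 7.41²) = √211.6585 ≈ 14.5485 mm.
Diagonal AOV = 2·arctan(14.5485 / (2 × 58.0804)) = 2·arctan(0.12524) ≈ 14.2776°.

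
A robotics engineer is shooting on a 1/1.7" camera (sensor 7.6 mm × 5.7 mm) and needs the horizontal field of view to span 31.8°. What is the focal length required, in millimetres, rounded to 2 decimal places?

13.34 mm

From α = 2·arctan(w/2f) we get f = w / (2·tan(α/2)).
With w = 7.6 mm and α/2 = 15.9°, tan(α/2) ≈ 0.28486, so f ≈ 7.6 / 0.56971 ≈ 13.3400 mm.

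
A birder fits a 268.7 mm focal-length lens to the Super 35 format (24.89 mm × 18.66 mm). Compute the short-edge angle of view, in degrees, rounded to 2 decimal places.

Angle of view α = 2·arctan(h/2f) with h = 18.66 mm and f = 268.7 mm.
h/2f = 0.03472; arctan(0.03472) ≈ 1.9887°, so α ≈ 3.9773°.

3.98°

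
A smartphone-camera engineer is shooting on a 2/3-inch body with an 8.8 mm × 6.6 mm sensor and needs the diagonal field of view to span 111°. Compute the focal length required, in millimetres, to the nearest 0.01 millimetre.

3.78 mm

Sensor diagonal = √(8.8² + 6.6²) = √121.0000 ≈ 11.0000 mm.
From α = 2·arctan(d/2f) we get f = d / (2·tan(α/2)).
With d = 11.0000 mm and α/2 = 55.5°, tan(α/2) ≈ 1.45501, so f ≈ 11.0000 / 2.91002 ≈ 3.7800 mm.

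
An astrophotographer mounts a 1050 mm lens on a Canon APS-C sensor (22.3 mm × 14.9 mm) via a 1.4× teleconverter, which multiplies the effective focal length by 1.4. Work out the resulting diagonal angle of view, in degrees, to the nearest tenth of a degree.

Effective focal length f = 1050 × 1.4 = 1470 mm.
Sensor diagonal = √(22.3² + 14.9²) = √719.3000 ≈ 26.8198 mm.
α = 2·arctan(26.820 / (2 × 1470)) = 2·arctan(0.00912) ≈ 1.0453°.

1.0°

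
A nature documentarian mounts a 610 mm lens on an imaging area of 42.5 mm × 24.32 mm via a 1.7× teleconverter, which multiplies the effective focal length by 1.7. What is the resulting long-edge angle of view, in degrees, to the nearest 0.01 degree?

Effective focal length f = 610 × 1.7 = 1037 mm.
α = 2·arctan(42.5 / (2 × 1037)) = 2·arctan(0.02049) ≈ 2.3479°.

2.35°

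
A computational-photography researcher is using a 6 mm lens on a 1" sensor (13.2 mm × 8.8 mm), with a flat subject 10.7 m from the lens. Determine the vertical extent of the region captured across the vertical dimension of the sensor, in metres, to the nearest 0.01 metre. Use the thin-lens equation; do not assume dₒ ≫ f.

dₒ: 10.7 m = 10700 mm.
Similar triangles through the lens centre give W/dₒ = h/dᵢ; with 1/f = 1/dₒ + 1/dᵢ this gives W = h·(dₒ − f)/f.
W = 8.8 mm × (10700 − 6) / 6 = 8.8 × 1782.3333 ≈ 15684.533 mm = 15.6845 m.

15.68 m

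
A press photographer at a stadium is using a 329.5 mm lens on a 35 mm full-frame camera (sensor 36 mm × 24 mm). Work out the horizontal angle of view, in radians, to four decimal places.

0.1091 rad

Angle of view α = 2·arctan(w/2f) with w = 36 mm and f = 329.5 mm.
w/2f = 0.05463; arctan(0.05463) ≈ 0.0546 rad, so α ≈ 0.1091 rad.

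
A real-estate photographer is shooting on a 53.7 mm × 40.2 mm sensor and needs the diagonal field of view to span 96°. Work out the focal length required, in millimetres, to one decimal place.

30.2 mm

Sensor diagonal = √(53.7² + 40.2²) = √4499.7300 ≈ 67.0800 mm.
From α = 2·arctan(d/2f) we get f = d / (2·tan(α/2)).
With d = 67.0800 mm and α/2 = 48°, tan(α/2) ≈ 1.11061, so f ≈ 67.0800 / 2.22123 ≈ 30.1996 mm.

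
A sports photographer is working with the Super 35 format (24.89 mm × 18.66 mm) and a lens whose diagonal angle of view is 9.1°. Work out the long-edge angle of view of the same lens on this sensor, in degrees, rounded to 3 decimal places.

7.287°

Sensor diagonal = √(24.89² + 18.66²) = √967.7077 ≈ 31.1080 mm.
From the diagonal AOV: f = 31.1080 / (2·tan(4.55°)) = 31.1080 / 0.15916 ≈ 195.4515 mm.
Long-edge AOV = 2·arctan(24.89 / (2 × 195.4515)) = 2·arctan(0.06367) ≈ 7.2866°.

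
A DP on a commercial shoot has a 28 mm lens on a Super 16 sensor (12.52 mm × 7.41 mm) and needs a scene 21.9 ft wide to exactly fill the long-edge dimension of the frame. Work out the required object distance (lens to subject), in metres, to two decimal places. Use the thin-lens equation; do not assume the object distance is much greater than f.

W: 21.9 ft × 304.8 mm/ft = 6675.12 mm.
Magnification m = w/W = dᵢ/dₒ; combined with 1/f = 1/dₒ + 1/dᵢ this gives dₒ = f·(1 + W/w).
dₒ = 28 mm × (1 + 6675.12/12.52) = 28 × 534.1565 ≈ 14956.383 mm = 14.9564 m.

14.96 m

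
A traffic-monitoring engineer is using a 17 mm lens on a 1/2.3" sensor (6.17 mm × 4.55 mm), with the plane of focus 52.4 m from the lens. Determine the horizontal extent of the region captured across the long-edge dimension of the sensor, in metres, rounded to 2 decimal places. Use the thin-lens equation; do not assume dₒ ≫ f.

dₒ: 52.4 m = 52400 mm.
Similar triangles through the lens centre give W/dₒ = w/dᵢ; with 1/f = 1/dₒ + 1/dᵢ this gives W = w·(dₒ − f)/f.
W = 6.17 mm × (52400 − 17) / 17 = 6.17 × 3081.3529 ≈ 19011.948 mm = 19.0119 m.

19.01 m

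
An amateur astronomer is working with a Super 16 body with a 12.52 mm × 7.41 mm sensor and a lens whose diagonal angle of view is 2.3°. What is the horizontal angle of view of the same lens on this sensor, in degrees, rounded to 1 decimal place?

2.0°

Sensor diagonal = √(12.52² + 7.41²) = √211.6585 ≈ 14.5485 mm.
From the diagonal AOV: f = 14.5485 / (2·tan(1.15°)) = 14.5485 / 0.04015 ≈ 362.3717 mm.
Horizontal AOV = 2·arctan(12.52 / (2 × 362.3717)) = 2·arctan(0.01728) ≈ 1.9794°.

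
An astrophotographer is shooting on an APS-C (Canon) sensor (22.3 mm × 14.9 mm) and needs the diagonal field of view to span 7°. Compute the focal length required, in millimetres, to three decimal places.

219.250 mm

Sensor diagonal = √(22.3² + 14.9²) = √719.3000 ≈ 26.8198 mm.
From α = 2·arctan(d/2f) we get f = d / (2·tan(α/2)).
With d = 26.8198 mm and α/2 = 3.5°, tan(α/2) ≈ 0.06116, so f ≈ 26.8198 / 0.12233 ≈ 219.2497 mm.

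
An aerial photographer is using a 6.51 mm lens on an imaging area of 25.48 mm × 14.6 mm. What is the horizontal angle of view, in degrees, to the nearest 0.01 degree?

125.87°

Angle of view α = 2·arctan(w/2f) with w = 25.48 mm and f = 6.51 mm.
w/2f = 1.95699; arctan(1.95699) ≈ 62.9335°, so α ≈ 125.8669°.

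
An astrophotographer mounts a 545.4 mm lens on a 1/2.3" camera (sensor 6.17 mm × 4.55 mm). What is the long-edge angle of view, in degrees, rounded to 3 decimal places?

0.648°

Angle of view α = 2·arctan(w/2f) with w = 6.17 mm and f = 545.4 mm.
w/2f = 0.00566; arctan(0.00566) ≈ 0.3241°, so α ≈ 0.6482°.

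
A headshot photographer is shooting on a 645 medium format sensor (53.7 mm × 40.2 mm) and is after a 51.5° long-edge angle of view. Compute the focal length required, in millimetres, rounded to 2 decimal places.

From α = 2·arctan(w/2f) we get f = w / (2·tan(α/2)).
With w = 53.7 mm and α/2 = 25.75°, tan(α/2) ≈ 0.48234, so f ≈ 53.7 / 0.96469 ≈ 55.6658 mm.

55.67 mm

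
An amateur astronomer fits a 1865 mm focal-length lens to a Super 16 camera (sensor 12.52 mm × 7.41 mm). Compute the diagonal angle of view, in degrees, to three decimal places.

0.447°

Sensor diagonal = √(12.52² + 7.41²) = √211.6585 ≈ 14.5485 mm.
Angle of view α = 2·arctan(d/2f) with d = 14.5485 mm and f = 1865 mm.
d/2f = 0.00390; arctan(0.00390) ≈ 0.2235°, so α ≈ 0.4470°.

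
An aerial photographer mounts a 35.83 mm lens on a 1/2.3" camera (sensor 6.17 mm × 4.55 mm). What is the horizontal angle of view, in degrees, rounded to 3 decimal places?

9.842°

Angle of view α = 2·arctan(w/2f) with w = 6.17 mm and f = 35.83 mm.
w/2f = 0.08610; arctan(0.08610) ≈ 4.9211°, so α ≈ 9.8422°.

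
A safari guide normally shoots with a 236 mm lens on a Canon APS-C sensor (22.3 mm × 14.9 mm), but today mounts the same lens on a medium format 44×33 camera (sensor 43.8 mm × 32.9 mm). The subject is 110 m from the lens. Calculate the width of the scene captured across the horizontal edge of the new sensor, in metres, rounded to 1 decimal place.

The focal length stays 236 mm; the relevant sensor dimension is now w = 43.8 mm. Object distance dₒ = 110 m = 110000 mm.
Thin-lens field width W = w·(dₒ − f)/f = 43.8 × (110000 − 236)/236 ≈ 20371.454 mm = 20.3715 m.

20.4 m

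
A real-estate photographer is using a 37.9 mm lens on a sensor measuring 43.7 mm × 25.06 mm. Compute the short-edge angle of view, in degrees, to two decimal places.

Angle of view α = 2·arctan(h/2f) with h = 25.06 mm and f = 37.9 mm.
h/2f = 0.33061; arctan(0.33061) ≈ 18.2942°, so α ≈ 36.5885°.

36.59°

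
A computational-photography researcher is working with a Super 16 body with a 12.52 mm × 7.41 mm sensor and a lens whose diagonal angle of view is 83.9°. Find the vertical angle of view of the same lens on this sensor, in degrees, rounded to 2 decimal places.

Sensor diagonal = √(12.52² + 7.41²) = √211.6585 ≈ 14.5485 mm.
From the diagonal AOV: f = 14.5485 / (2·tan(41.95°)) = 14.5485 / 1.79765 ≈ 8.0931 mm.
Vertical AOV = 2·arctan(7.41 / (2 × 8.0931)) = 2·arctan(0.45780) ≈ 49.1966°.

49.20°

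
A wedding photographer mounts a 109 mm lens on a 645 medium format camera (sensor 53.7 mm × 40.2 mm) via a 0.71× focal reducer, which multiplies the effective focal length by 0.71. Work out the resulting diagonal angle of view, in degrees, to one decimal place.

Effective focal length f = 109 × 0.71 = 77.39 mm.
Sensor diagonal = √(53.7² + 40.2²) = √4499.7300 ≈ 67.0800 mm.
α = 2·arctan(67.080 / (2 × 77.39)) = 2·arctan(0.43339) ≈ 46.8628°.

46.9°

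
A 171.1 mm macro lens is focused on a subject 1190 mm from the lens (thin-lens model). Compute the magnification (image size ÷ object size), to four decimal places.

Thin lens: 1/f = 1/dₒ + 1/dᵢ → 1/dᵢ = 1/171.1 − 1/1190 = 0.0050042 mm⁻¹, so dᵢ ≈ 199.8322 mm.
Magnification m = dᵢ/dₒ = 199.8322/1190 ≈ 0.16793.

0.1679×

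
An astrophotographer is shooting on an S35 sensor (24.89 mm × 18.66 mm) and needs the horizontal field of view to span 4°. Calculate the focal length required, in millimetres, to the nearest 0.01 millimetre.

356.38 mm

From α = 2·arctan(w/2f) we get f = w / (2·tan(α/2)).
With w = 24.89 mm and α/2 = 2°, tan(α/2) ≈ 0.03492, so f ≈ 24.89 / 0.06984 ≈ 356.3782 mm.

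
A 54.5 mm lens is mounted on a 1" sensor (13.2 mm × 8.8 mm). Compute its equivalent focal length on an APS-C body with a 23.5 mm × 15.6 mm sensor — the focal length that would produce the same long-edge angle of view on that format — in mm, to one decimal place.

97.0 mm

Equal angle of view means equal width/f ratio, so f₂ = f₁ · (width₂/width₁) = 54.5 × 23.5/13.2.
f₂ = 54.5 × 1.78030 ≈ 97.027 mm.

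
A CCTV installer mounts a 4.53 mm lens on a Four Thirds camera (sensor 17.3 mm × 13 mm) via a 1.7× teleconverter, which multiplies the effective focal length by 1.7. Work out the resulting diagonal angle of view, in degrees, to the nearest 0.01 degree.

Effective focal length f = 4.53 × 1.7 = 7.701 mm.
Sensor diagonal = √(17.3² + 13²) = √468.2900 ≈ 21.6400 mm.
α = 2·arctan(21.640 / (2 × 7.701)) = 2·arctan(1.40501) ≈ 109.1183°.

109.12°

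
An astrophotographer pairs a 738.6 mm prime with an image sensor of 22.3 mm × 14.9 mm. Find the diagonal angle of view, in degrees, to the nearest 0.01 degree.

Sensor diagonal = √(22.3² + 14.9²) = √719.3000 ≈ 26.8198 mm.
Angle of view α = 2·arctan(d/2f) with d = 26.8198 mm and f = 738.6 mm.
d/2f = 0.01816; arctan(0.01816) ≈ 1.0401°, so α ≈ 2.0803°.

2.08°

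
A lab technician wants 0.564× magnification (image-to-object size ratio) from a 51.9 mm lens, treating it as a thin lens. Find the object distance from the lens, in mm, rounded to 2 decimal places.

143.92 mm

With m = dᵢ/dₒ and 1/f = 1/dₒ + 1/dᵢ, substituting dᵢ = m·dₒ gives 1/f = (1 + 1/m)/dₒ, hence dₒ = f·(1 + 1/m).
dₒ = 51.9 × (1 + 1/0.564) = 51.9 × 2.77305 ≈ 143.921 mm.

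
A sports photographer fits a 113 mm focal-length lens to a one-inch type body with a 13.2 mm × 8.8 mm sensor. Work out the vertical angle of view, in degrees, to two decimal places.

Angle of view α = 2·arctan(h/2f) with h = 8.8 mm and f = 113 mm.
h/2f = 0.03894; arctan(0.03894) ≈ 2.2299°, so α ≈ 4.4597°.

4.46°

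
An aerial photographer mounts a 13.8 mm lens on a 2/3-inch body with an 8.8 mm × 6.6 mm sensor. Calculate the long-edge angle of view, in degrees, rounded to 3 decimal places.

Angle of view α = 2·arctan(w/2f) with w = 8.8 mm and f = 13.8 mm.
w/2f = 0.31884; arctan(0.31884) ≈ 17.6844°, so α ≈ 35.3688°.

35.369°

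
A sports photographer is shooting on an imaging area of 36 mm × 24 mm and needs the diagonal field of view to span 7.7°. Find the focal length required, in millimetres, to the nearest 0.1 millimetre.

Sensor diagonal = √(36² + 24²) = √1872.0000 ≈ 43.2666 mm.
From α = 2·arctan(d/2f) we get f = d / (2·tan(α/2)).
With d = 43.2666 mm and α/2 = 3.85°, tan(α/2) ≈ 0.06730, so f ≈ 43.2666 / 0.13459 ≈ 321.4626 mm.

321.5 mm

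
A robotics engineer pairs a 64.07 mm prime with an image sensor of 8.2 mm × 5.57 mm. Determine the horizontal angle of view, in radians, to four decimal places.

0.1278 rad

Angle of view α = 2·arctan(w/2f) with w = 8.2 mm and f = 64.07 mm.
w/2f = 0.06399; arctan(0.06399) ≈ 0.0639 rad, so α ≈ 0.1278 rad.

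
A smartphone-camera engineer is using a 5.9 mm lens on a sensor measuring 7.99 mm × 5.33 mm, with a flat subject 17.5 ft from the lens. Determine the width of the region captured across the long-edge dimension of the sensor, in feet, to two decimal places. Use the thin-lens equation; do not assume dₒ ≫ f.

dₒ: 17.5 ft × 304.8 mm/ft = 5334.00 mm.
Similar triangles through the lens centre give W/dₒ = w/dᵢ; with 1/f = 1/dₒ + 1/dᵢ this gives W = w·(dₒ − f)/f.
W = 7.99 mm × (5334 − 5.9) / 5.9 = 7.99 × 903.0678 ≈ 7215.511 mm = 7215.511/304.8 ft = 23.6729 ft.

23.67 ft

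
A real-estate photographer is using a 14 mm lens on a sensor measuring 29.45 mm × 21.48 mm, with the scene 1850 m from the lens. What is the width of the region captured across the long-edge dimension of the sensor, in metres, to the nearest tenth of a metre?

3891.6 m

dₒ: 1850 m = 1.85e+06 mm.
Similar triangles through the lens centre give W/dₒ = w/dᵢ; with 1/f = 1/dₒ + 1/dᵢ this gives W = w·(dₒ − f)/f.
W = 29.45 mm × (1.85e+06 − 14) / 14 = 29.45 × 132141.8571 ≈ 3891577.693 mm = 3891.58 m.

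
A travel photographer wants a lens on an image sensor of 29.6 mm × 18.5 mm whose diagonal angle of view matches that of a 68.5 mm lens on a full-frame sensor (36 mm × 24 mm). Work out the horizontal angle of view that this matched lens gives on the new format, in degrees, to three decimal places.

29.985°

Sensor diagonal = √(36² + 24²) = √1872.0000 ≈ 43.2666 mm.
Sensor diagonal = √(29.6² + 18.5²) = √1218.4100 ≈ 34.9057 mm.
Equal diagonal AOV ⇒ f₂ = f₁ · 34.9057/43.2666 = 68.5 × 0.80676 ≈ 55.2630 mm.
Horizontal AOV on the new format = 2·arctan(29.6 / (2 × 55.2630)) = 2·arctan(0.26781) ≈ 29.9852°.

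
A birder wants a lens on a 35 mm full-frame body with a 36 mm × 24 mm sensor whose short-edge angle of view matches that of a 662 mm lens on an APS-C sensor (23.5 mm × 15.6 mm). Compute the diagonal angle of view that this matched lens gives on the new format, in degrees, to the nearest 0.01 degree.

2.43°

Equal short-edge AOV ⇒ f₂ = f₁ · 24/15.6 = 662 × 1.53846 ≈ 1018.4615 mm.
Sensor diagonal = √(36² + 24²) = √1872.0000 ≈ 43.2666 mm.
Diagonal AOV on the new format = 2·arctan(43.2666 / (2 × 1018.4615)) = 2·arctan(0.02124) ≈ 2.4337°.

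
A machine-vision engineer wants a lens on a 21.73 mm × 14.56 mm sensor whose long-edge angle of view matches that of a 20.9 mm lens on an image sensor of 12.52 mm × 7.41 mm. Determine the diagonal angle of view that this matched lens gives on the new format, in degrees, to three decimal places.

39.653°

Equal long-edge AOV ⇒ f₂ = f₁ · 21.73/12.52 = 20.9 × 1.73562 ≈ 36.2745 mm.
Sensor diagonal = √(21.73² + 14.56²) = √684.1865 ≈ 26.1570 mm.
Diagonal AOV on the new format = 2·arctan(26.1570 / (2 × 36.2745)) = 2·arctan(0.36054) ≈ 39.6527°.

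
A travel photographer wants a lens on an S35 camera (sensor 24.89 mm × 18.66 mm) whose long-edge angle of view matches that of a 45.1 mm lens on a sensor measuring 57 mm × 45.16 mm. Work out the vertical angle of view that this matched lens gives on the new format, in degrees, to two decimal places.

50.70°

Equal long-edge AOV ⇒ f₂ = f₁ · 24.89/57 = 45.1 × 0.43667 ≈ 19.6937 mm.
Vertical AOV on the new format = 2·arctan(18.66 / (2 × 19.6937)) = 2·arctan(0.47376) ≈ 50.6991°.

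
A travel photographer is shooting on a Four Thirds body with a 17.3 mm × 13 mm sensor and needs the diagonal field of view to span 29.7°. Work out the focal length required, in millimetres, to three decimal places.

Sensor diagonal = √(17.3² + 13²) = √468.2900 ≈ 21.6400 mm.
From α = 2·arctan(d/2f) we get f = d / (2·tan(α/2)).
With d = 21.6400 mm and α/2 = 14.85°, tan(α/2) ≈ 0.26515, so f ≈ 21.6400 / 0.53029 ≈ 40.8078 mm.

40.808 mm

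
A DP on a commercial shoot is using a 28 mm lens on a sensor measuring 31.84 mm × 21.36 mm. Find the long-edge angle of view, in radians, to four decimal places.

1.0340 rad

Angle of view α = 2·arctan(w/2f) with w = 31.84 mm and f = 28 mm.
w/2f = 0.56857; arctan(0.56857) ≈ 0.5170 rad, so α ≈ 1.0340 rad.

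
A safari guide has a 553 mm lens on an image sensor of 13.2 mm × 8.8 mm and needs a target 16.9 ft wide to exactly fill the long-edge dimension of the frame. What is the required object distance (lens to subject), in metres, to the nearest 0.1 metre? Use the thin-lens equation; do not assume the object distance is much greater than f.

216.4 m

W: 16.9 ft × 304.8 mm/ft = 5151.12 mm.
Magnification m = w/W = dᵢ/dₒ; combined with 1/f = 1/dₒ + 1/dᵢ this gives dₒ = f·(1 + W/w).
dₒ = 553 mm × (1 + 5151.12/13.2) = 553 × 391.2364 ≈ 216353.702 mm = 216.354 m.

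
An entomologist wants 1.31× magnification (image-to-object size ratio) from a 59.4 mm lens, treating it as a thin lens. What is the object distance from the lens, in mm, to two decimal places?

With m = dᵢ/dₒ and 1/f = 1/dₒ + 1/dᵢ, substituting dᵢ = m·dₒ gives 1/f = (1 + 1/m)/dₒ, hence dₒ = f·(1 + 1/m).
dₒ = 59.4 × (1 + 1/1.31) = 59.4 × 1.76336 ≈ 104.744 mm.

104.74 mm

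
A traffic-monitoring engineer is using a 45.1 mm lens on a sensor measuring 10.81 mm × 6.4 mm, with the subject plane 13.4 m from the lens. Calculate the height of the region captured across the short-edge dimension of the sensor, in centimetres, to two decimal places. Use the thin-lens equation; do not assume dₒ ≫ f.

dₒ: 13.4 m = 13400 mm.
Similar triangles through the lens centre give W/dₒ = h/dᵢ; with 1/f = 1/dₒ + 1/dᵢ this gives W = h·(dₒ − f)/f.
W = 6.4 mm × (13400 − 45.1) / 45.1 = 6.4 × 296.1175 ≈ 1895.152 mm = 189.515 cm.

189.52 cm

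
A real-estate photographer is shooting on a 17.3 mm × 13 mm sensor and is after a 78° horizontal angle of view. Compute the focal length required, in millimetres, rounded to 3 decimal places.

10.682 mm

From α = 2·arctan(w/2f) we get f = w / (2·tan(α/2)).
With w = 17.3 mm and α/2 = 39°, tan(α/2) ≈ 0.80978, so f ≈ 17.3 / 1.61957 ≈ 10.6819 mm.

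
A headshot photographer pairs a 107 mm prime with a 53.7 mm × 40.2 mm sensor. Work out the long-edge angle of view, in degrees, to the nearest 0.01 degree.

28.17°

Angle of view α = 2·arctan(w/2f) with w = 53.7 mm and f = 107 mm.
w/2f = 0.25093; arctan(0.25093) ≈ 14.0866°, so α ≈ 28.1733°.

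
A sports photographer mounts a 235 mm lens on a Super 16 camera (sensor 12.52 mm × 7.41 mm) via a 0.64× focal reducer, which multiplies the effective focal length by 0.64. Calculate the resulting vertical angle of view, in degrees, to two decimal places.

Effective focal length f = 235 × 0.64 = 150.4 mm.
α = 2·arctan(7.41 / (2 × 150.4)) = 2·arctan(0.02463) ≈ 2.8223°.

2.82°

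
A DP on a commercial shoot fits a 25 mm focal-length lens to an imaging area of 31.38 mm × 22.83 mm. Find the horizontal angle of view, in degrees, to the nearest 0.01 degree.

Angle of view α = 2·arctan(w/2f) with w = 31.38 mm and f = 25 mm.
w/2f = 0.62760; arctan(0.62760) ≈ 32.1124°, so α ≈ 64.2248°.

64.22°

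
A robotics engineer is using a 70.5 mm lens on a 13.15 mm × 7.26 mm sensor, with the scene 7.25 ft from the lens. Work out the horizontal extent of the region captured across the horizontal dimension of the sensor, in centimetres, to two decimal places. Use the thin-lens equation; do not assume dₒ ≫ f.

dₒ: 7.25 ft × 304.8 mm/ft = 2209.80 mm.
Similar triangles through the lens centre give W/dₒ = w/dᵢ; with 1/f = 1/dₒ + 1/dᵢ this gives W = w·(dₒ − f)/f.
W = 13.15 mm × (2209.8 − 70.5) / 70.5 = 13.15 × 30.3447 ≈ 399.033 mm = 39.9033 cm.

39.90 cm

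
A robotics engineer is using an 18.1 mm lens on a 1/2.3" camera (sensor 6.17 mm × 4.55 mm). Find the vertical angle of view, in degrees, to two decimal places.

14.33°

Angle of view α = 2·arctan(h/2f) with h = 4.55 mm and f = 18.1 mm.
h/2f = 0.12569; arctan(0.12569) ≈ 7.1640°, so α ≈ 14.3279°.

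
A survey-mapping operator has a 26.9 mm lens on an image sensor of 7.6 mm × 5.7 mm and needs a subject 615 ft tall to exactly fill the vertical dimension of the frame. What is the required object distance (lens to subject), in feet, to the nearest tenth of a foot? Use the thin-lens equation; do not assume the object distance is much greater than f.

2902.5 ft

W: 615 ft × 304.8 mm/ft = 187451.99 mm.
Magnification m = h/W = dᵢ/dₒ; combined with 1/f = 1/dₒ + 1/dᵢ this gives dₒ = f·(1 + W/h).
dₒ = 26.9 mm × (1 + 187452/5.7) = 26.9 × 32887.3147 ≈ 884668.766 mm = 884668.766/304.8 ft = 2902.46 ft.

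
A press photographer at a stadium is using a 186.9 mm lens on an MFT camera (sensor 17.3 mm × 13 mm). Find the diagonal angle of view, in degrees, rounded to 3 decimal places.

Sensor diagonal = √(17.3² + 13²) = √468.2900 ≈ 21.6400 mm.
Angle of view α = 2·arctan(d/2f) with d = 21.6400 mm and f = 186.9 mm.
d/2f = 0.05789; arctan(0.05789) ≈ 3.3133°, so α ≈ 6.6265°.

6.627°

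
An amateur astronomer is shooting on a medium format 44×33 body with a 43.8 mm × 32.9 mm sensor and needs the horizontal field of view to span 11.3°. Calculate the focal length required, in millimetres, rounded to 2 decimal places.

221.36 mm

From α = 2·arctan(w/2f) we get f = w / (2·tan(α/2)).
With w = 43.8 mm and α/2 = 5.65°, tan(α/2) ≈ 0.09893, so f ≈ 43.8 / 0.19786 ≈ 221.3642 mm.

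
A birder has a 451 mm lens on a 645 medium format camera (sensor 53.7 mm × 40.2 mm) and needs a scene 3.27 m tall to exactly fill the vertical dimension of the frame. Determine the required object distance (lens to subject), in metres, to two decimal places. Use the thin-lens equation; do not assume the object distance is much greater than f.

W: 3.27 m = 3270 mm.
Magnification m = h/W = dᵢ/dₒ; combined with 1/f = 1/dₒ + 1/dᵢ this gives dₒ = f·(1 + W/h).
dₒ = 451 mm × (1 + 3270/40.2) = 451 × 82.3433 ≈ 37136.821 mm = 37.1368 m.

37.14 m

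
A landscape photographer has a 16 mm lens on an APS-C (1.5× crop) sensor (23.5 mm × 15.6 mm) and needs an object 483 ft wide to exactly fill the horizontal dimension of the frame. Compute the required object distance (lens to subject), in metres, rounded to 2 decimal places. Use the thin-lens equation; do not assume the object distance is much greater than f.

W: 483 ft × 304.8 mm/ft = 147218.40 mm.
Magnification m = w/W = dᵢ/dₒ; combined with 1/f = 1/dₒ + 1/dᵢ this gives dₒ = f·(1 + W/w).
dₒ = 16 mm × (1 + 147218/23.5) = 16 × 6265.6126 ≈ 100249.801 mm = 100.25 m.

100.25 m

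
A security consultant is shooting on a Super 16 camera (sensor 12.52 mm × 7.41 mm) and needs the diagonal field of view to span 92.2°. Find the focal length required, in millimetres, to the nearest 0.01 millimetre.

7.00 mm

Sensor diagonal = √(12.52² + 7.41²) = √211.6585 ≈ 14.5485 mm.
From α = 2·arctan(d/2f) we get f = d / (2·tan(α/2)).
With d = 14.5485 mm and α/2 = 46.1°, tan(α/2) ≈ 1.03915, so f ≈ 14.5485 / 2.07831 ≈ 7.0002 mm.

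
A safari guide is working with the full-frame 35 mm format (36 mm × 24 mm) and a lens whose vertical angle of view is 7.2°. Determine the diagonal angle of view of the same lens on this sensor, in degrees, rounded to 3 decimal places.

From the vertical AOV: f = 24 / (2·tan(3.6°)) = 24 / 0.12583 ≈ 190.7345 mm.
Sensor diagonal = √(36² + 24²) = √1872.0000 ≈ 43.2666 mm.
Diagonal AOV = 2·arctan(43.2666 / (2 × 190.7345)) = 2·arctan(0.11342) ≈ 12.9418°.

12.942°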